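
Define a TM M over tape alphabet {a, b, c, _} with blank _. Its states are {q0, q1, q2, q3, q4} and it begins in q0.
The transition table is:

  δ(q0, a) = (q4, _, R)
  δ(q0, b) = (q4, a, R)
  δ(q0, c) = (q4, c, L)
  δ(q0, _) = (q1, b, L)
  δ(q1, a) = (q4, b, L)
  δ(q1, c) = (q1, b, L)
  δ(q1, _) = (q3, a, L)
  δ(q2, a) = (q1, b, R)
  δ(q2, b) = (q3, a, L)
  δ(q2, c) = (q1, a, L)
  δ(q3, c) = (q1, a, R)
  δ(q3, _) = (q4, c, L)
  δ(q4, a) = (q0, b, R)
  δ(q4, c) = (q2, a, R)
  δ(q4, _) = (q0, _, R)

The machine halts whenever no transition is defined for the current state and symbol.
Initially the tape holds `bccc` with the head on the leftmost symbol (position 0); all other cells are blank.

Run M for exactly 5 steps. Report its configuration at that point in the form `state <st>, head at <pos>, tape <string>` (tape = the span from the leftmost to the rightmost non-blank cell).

state q0, head at 1, tape bbac

q0 | [b]ccc   read b → write a, move R, go to q4
q4 | a[c]cc   read c → write a, move R, go to q2
q2 | aa[c]c   read c → write a, move L, go to q1
q1 | a[a]ac   read a → write b, move L, go to q4
q4 | [a]bac   read a → write b, move R, go to q0
q0 | b[b]ac
After 5 steps: state q0, head at 1, tape bbac.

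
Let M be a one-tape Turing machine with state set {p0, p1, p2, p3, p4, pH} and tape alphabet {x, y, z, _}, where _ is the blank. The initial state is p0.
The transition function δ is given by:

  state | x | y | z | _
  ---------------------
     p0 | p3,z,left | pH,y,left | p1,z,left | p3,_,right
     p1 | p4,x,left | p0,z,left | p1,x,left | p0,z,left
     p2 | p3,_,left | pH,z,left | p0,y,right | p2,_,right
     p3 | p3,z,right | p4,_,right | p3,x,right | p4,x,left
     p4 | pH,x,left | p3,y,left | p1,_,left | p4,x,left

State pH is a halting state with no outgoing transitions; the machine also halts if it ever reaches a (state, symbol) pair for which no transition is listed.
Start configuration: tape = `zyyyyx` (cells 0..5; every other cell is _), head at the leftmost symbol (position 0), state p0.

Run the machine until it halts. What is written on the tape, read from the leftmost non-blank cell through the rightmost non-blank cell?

state=p0 head=0 tape=__[z]yyyyx   (p0,z)→(p1,z,left)
state=p1 head=-1 tape=_[_]zyyyyx   (p1,_)→(p0,z,left)
state=p0 head=-2 tape=[_]zzyyyyx   (p0,_)→(p3,_,right)
state=p3 head=-1 tape=_[z]zyyyyx   (p3,z)→(p3,x,right)
state=p3 head=0 tape=_x[z]yyyyx   (p3,z)→(p3,x,right)
state=p3 head=1 tape=_xx[y]yyyx   (p3,y)→(p4,_,right)
state=p4 head=2 tape=_xx_[y]yyx   (p4,y)→(p3,y,left)
state=p3 head=1 tape=_xx[_]yyyx   (p3,_)→(p4,x,left)
state=p4 head=0 tape=_x[x]xyyyx   (p4,x)→(pH,x,left)
state=pH head=-1 tape=_[x]xxyyyx
The non-blank tape span at halt is xxxyyyx.

xxxyyyx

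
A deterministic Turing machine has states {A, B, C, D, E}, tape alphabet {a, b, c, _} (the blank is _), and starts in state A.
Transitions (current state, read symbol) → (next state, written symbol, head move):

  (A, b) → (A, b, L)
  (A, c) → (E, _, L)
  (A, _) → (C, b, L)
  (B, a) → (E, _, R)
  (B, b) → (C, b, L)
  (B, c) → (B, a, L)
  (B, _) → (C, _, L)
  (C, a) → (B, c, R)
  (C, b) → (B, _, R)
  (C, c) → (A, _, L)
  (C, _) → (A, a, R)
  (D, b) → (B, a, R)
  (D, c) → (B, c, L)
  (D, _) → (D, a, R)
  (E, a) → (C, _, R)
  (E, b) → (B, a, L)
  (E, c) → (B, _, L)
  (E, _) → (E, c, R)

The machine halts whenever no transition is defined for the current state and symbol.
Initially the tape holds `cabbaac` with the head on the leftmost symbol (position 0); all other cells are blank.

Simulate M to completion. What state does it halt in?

A

A | _[c]abbaac   read c → write _, move L, go to E
E | [_]_abbaac   read _ → write c, move R, go to E
E | c[_]abbaac   read _ → write c, move R, go to E
E | cc[a]bbaac   read a → write _, move R, go to C
C | cc_[b]baac   read b → write _, move R, go to B
B | cc__[b]aac   read b → write b, move L, go to C
C | cc_[_]baac   read _ → write a, move R, go to A
A | cc_a[b]aac   read b → write b, move L, go to A
A | cc_[a]baac
No transition is defined for (A, a); M halts in state A.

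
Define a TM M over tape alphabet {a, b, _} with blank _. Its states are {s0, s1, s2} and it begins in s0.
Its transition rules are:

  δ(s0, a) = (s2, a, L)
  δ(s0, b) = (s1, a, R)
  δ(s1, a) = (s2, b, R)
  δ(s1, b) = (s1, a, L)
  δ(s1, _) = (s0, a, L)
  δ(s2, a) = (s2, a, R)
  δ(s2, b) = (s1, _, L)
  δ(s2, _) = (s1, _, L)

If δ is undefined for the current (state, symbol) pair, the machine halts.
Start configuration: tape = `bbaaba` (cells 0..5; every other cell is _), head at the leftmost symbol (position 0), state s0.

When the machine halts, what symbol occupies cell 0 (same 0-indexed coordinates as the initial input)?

a

s0 | __[b]baaba   read b → write a, move R, go to s1
s1 | __a[b]aaba   read b → write a, move L, go to s1
s1 | __[a]aaaba   read a → write b, move R, go to s2
s2 | __b[a]aaba   read a → write a, move R, go to s2
s2 | __ba[a]aba   read a → write a, move R, go to s2
s2 | __baa[a]ba   read a → write a, move R, go to s2
s2 | __baaa[b]a   read b → write _, move L, go to s1
s1 | __baa[a]_a   read a → write b, move R, go to s2
s2 | __baab[_]a   read _ → write _, move L, go to s1
s1 | __baa[b]_a   read b → write a, move L, go to s1
s1 | __ba[a]a_a   read a → write b, move R, go to s2
s2 | __bab[a]_a   read a → write a, move R, go to s2
s2 | __baba[_]a   read _ → write _, move L, go to s1
s1 | __bab[a]_a   read a → write b, move R, go to s2
s2 | __babb[_]a   read _ → write _, move L, go to s1
s1 | __bab[b]_a   read b → write a, move L, go to s1
s1 | __ba[b]a_a   read b → write a, move L, go to s1
s1 | __b[a]aa_a   read a → write b, move R, go to s2
s2 | __bb[a]a_a   read a → write a, move R, go to s2
s2 | __bba[a]_a   read a → write a, move R, go to s2
s2 | __bbaa[_]a   read _ → write _, move L, go to s1
s1 | __bba[a]_a   read a → write b, move R, go to s2
s2 | __bbab[_]a   read _ → write _, move L, go to s1
s1 | __bba[b]_a   read b → write a, move L, go to s1
s1 | __bb[a]a_a   read a → write b, move R, go to s2
s2 | __bbb[a]_a   read a → write a, move R, go to s2
s2 | __bbba[_]a   read _ → write _, move L, go to s1
s1 | __bbb[a]_a   read a → write b, move R, go to s2
s2 | __bbbb[_]a   read _ → write _, move L, go to s1
s1 | __bbb[b]_a   read b → write a, move L, go to s1
s1 | __bb[b]a_a   read b → write a, move L, go to s1
s1 | __b[b]aa_a   read b → write a, move L, go to s1
s1 | __[b]aaa_a   read b → write a, move L, go to s1
s1 | _[_]aaaa_a   read _ → write a, move L, go to s0
s0 | [_]aaaaa_a
Cell 0 holds a when M halts.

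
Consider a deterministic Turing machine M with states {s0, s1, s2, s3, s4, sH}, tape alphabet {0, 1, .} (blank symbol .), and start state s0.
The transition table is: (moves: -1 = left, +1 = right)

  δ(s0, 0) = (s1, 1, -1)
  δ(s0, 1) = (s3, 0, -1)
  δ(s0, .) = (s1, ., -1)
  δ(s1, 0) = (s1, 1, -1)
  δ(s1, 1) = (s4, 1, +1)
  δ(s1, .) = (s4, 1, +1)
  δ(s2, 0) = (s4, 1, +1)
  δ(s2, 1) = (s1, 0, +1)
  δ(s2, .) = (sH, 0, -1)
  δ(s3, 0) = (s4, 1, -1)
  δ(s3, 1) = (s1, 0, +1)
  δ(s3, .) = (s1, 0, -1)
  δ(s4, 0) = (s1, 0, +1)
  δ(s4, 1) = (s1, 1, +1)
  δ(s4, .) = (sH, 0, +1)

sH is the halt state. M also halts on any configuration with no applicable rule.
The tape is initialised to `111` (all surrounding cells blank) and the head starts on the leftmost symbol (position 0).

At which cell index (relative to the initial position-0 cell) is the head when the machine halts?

state=s0 head=0 tape=..[1]11..   (s0,1)→(s3,0,-1)
state=s3 head=-1 tape=.[.]011..   (s3,.)→(s1,0,-1)
state=s1 head=-2 tape=[.]0011..   (s1,.)→(s4,1,+1)
state=s4 head=-1 tape=1[0]011..   (s4,0)→(s1,0,+1)
state=s1 head=0 tape=10[0]11..   (s1,0)→(s1,1,-1)
state=s1 head=-1 tape=1[0]111..   (s1,0)→(s1,1,-1)
state=s1 head=-2 tape=[1]1111..   (s1,1)→(s4,1,+1)
state=s4 head=-1 tape=1[1]111..   (s4,1)→(s1,1,+1)
state=s1 head=0 tape=11[1]11..   (s1,1)→(s4,1,+1)
state=s4 head=1 tape=111[1]1..   (s4,1)→(s1,1,+1)
state=s1 head=2 tape=1111[1]..   (s1,1)→(s4,1,+1)
state=s4 head=3 tape=11111[.].   (s4,.)→(sH,0,+1)
state=sH head=4 tape=111110[.]
At halt the head is at cell 4.

4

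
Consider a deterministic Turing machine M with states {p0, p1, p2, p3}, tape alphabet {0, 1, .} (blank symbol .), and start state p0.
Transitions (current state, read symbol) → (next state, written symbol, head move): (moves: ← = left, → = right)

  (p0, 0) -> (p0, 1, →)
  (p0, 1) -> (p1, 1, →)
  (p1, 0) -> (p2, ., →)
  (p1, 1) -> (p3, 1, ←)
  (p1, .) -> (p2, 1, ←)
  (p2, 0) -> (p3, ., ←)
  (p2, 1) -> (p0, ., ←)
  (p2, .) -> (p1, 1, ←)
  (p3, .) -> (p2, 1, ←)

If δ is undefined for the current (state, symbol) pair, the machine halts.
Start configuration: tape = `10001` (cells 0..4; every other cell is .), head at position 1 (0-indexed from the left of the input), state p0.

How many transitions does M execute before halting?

state=p0 head=1 tape=.1[0]001.   (p0,0)→(p0,1,→)
state=p0 head=2 tape=.11[0]01.   (p0,0)→(p0,1,→)
state=p0 head=3 tape=.111[0]1.   (p0,0)→(p0,1,→)
state=p0 head=4 tape=.1111[1].   (p0,1)→(p1,1,→)
state=p1 head=5 tape=.11111[.]   (p1,.)→(p2,1,←)
state=p2 head=4 tape=.1111[1]1   (p2,1)→(p0,.,←)
state=p0 head=3 tape=.111[1].1   (p0,1)→(p1,1,→)
state=p1 head=4 tape=.1111[.]1   (p1,.)→(p2,1,←)
state=p2 head=3 tape=.111[1]11   (p2,1)→(p0,.,←)
state=p0 head=2 tape=.11[1].11   (p0,1)→(p1,1,→)
state=p1 head=3 tape=.111[.]11   (p1,.)→(p2,1,←)
state=p2 head=2 tape=.11[1]111   (p2,1)→(p0,.,←)
state=p0 head=1 tape=.1[1].111   (p0,1)→(p1,1,→)
state=p1 head=2 tape=.11[.]111   (p1,.)→(p2,1,←)
state=p2 head=1 tape=.1[1]1111   (p2,1)→(p0,.,←)
state=p0 head=0 tape=.[1].1111   (p0,1)→(p1,1,→)
state=p1 head=1 tape=.1[.]1111   (p1,.)→(p2,1,←)
state=p2 head=0 tape=.[1]11111   (p2,1)→(p0,.,←)
state=p0 head=-1 tape=[.].11111
M halts after 18 transitions.

18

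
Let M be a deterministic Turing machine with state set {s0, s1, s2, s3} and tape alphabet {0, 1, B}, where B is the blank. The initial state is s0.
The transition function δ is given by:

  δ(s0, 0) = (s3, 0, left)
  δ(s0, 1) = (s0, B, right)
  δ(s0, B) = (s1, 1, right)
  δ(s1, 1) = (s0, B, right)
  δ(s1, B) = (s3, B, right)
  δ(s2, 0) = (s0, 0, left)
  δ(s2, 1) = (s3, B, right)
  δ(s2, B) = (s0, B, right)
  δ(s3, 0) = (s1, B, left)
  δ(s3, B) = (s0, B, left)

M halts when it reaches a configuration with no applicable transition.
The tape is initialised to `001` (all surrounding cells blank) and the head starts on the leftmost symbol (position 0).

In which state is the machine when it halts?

state=s0 head=0 tape=BB[0]01   (s0,0)→(s3,0,left)
state=s3 head=-1 tape=B[B]001   (s3,B)→(s0,B,left)
state=s0 head=-2 tape=[B]B001   (s0,B)→(s1,1,right)
state=s1 head=-1 tape=1[B]001   (s1,B)→(s3,B,right)
state=s3 head=0 tape=1B[0]01   (s3,0)→(s1,B,left)
state=s1 head=-1 tape=1[B]B01   (s1,B)→(s3,B,right)
state=s3 head=0 tape=1B[B]01   (s3,B)→(s0,B,left)
state=s0 head=-1 tape=1[B]B01   (s0,B)→(s1,1,right)
state=s1 head=0 tape=11[B]01   (s1,B)→(s3,B,right)
state=s3 head=1 tape=11B[0]1   (s3,0)→(s1,B,left)
state=s1 head=0 tape=11[B]B1   (s1,B)→(s3,B,right)
state=s3 head=1 tape=11B[B]1   (s3,B)→(s0,B,left)
state=s0 head=0 tape=11[B]B1   (s0,B)→(s1,1,right)
state=s1 head=1 tape=111[B]1   (s1,B)→(s3,B,right)
state=s3 head=2 tape=111B[1]
No transition is defined for (s3, 1); M halts in state s3.

s3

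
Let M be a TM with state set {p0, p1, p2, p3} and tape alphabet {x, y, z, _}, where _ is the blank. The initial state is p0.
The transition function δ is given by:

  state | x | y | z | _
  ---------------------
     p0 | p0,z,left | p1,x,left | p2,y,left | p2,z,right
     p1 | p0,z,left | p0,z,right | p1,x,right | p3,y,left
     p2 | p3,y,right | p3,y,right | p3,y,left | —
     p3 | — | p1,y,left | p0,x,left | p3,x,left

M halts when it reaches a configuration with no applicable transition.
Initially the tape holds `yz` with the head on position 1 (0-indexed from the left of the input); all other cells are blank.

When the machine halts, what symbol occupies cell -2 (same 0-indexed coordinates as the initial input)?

y

state=p0 head=1 tape=___y[z]   (p0,z)→(p2,y,left)
state=p2 head=0 tape=___[y]y   (p2,y)→(p3,y,right)
state=p3 head=1 tape=___y[y]   (p3,y)→(p1,y,left)
state=p1 head=0 tape=___[y]y   (p1,y)→(p0,z,right)
state=p0 head=1 tape=___z[y]   (p0,y)→(p1,x,left)
state=p1 head=0 tape=___[z]x   (p1,z)→(p1,x,right)
state=p1 head=1 tape=___x[x]   (p1,x)→(p0,z,left)
state=p0 head=0 tape=___[x]z   (p0,x)→(p0,z,left)
state=p0 head=-1 tape=__[_]zz   (p0,_)→(p2,z,right)
state=p2 head=0 tape=__z[z]z   (p2,z)→(p3,y,left)
state=p3 head=-1 tape=__[z]yz   (p3,z)→(p0,x,left)
state=p0 head=-2 tape=_[_]xyz   (p0,_)→(p2,z,right)
state=p2 head=-1 tape=_z[x]yz   (p2,x)→(p3,y,right)
state=p3 head=0 tape=_zy[y]z   (p3,y)→(p1,y,left)
state=p1 head=-1 tape=_z[y]yz   (p1,y)→(p0,z,right)
state=p0 head=0 tape=_zz[y]z   (p0,y)→(p1,x,left)
state=p1 head=-1 tape=_z[z]xz   (p1,z)→(p1,x,right)
state=p1 head=0 tape=_zx[x]z   (p1,x)→(p0,z,left)
state=p0 head=-1 tape=_z[x]zz   (p0,x)→(p0,z,left)
state=p0 head=-2 tape=_[z]zzz   (p0,z)→(p2,y,left)
state=p2 head=-3 tape=[_]yzzz
Cell -2 holds y when M halts.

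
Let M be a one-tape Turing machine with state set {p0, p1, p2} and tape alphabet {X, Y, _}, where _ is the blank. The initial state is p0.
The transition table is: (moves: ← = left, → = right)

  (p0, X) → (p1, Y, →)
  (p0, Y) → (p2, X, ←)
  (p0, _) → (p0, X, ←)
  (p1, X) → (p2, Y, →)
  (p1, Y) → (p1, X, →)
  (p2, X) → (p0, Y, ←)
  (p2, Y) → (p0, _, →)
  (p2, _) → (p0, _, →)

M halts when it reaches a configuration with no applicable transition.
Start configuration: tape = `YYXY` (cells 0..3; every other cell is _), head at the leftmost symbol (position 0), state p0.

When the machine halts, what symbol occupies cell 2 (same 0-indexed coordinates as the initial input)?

Y

p0 | _[Y]YXY__   read Y → write X, move ←, go to p2
p2 | [_]XYXY__   read _ → write _, move →, go to p0
p0 | _[X]YXY__   read X → write Y, move →, go to p1
p1 | _Y[Y]XY__   read Y → write X, move →, go to p1
p1 | _YX[X]Y__   read X → write Y, move →, go to p2
p2 | _YXY[Y]__   read Y → write _, move →, go to p0
p0 | _YXY_[_]_   read _ → write X, move ←, go to p0
p0 | _YXY[_]X_   read _ → write X, move ←, go to p0
p0 | _YX[Y]XX_   read Y → write X, move ←, go to p2
p2 | _Y[X]XXX_   read X → write Y, move ←, go to p0
p0 | _[Y]YXXX_   read Y → write X, move ←, go to p2
p2 | [_]XYXXX_   read _ → write _, move →, go to p0
p0 | _[X]YXXX_   read X → write Y, move →, go to p1
p1 | _Y[Y]XXX_   read Y → write X, move →, go to p1
p1 | _YX[X]XX_   read X → write Y, move →, go to p2
p2 | _YXY[X]X_   read X → write Y, move ←, go to p0
p0 | _YX[Y]YX_   read Y → write X, move ←, go to p2
p2 | _Y[X]XYX_   read X → write Y, move ←, go to p0
p0 | _[Y]YXYX_   read Y → write X, move ←, go to p2
p2 | [_]XYXYX_   read _ → write _, move →, go to p0
p0 | _[X]YXYX_   read X → write Y, move →, go to p1
p1 | _Y[Y]XYX_   read Y → write X, move →, go to p1
p1 | _YX[X]YX_   read X → write Y, move →, go to p2
p2 | _YXY[Y]X_   read Y → write _, move →, go to p0
p0 | _YXY_[X]_   read X → write Y, move →, go to p1
p1 | _YXY_Y[_]
Cell 2 holds Y when M halts.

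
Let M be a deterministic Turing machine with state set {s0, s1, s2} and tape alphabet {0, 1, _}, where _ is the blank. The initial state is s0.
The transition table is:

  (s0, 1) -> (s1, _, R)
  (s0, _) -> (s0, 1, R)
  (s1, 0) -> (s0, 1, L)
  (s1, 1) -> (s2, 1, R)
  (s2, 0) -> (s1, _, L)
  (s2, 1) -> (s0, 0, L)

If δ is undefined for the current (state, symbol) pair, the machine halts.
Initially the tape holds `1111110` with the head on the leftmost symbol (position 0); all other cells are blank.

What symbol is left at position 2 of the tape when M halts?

_

state=s0 head=0 tape=[1]111110   (s0,1)→(s1,_,R)
state=s1 head=1 tape=_[1]11110   (s1,1)→(s2,1,R)
state=s2 head=2 tape=_1[1]1110   (s2,1)→(s0,0,L)
state=s0 head=1 tape=_[1]01110   (s0,1)→(s1,_,R)
state=s1 head=2 tape=__[0]1110   (s1,0)→(s0,1,L)
state=s0 head=1 tape=_[_]11110   (s0,_)→(s0,1,R)
state=s0 head=2 tape=_1[1]1110   (s0,1)→(s1,_,R)
state=s1 head=3 tape=_1_[1]110   (s1,1)→(s2,1,R)
state=s2 head=4 tape=_1_1[1]10   (s2,1)→(s0,0,L)
state=s0 head=3 tape=_1_[1]010   (s0,1)→(s1,_,R)
state=s1 head=4 tape=_1__[0]10   (s1,0)→(s0,1,L)
state=s0 head=3 tape=_1_[_]110   (s0,_)→(s0,1,R)
state=s0 head=4 tape=_1_1[1]10   (s0,1)→(s1,_,R)
state=s1 head=5 tape=_1_1_[1]0   (s1,1)→(s2,1,R)
state=s2 head=6 tape=_1_1_1[0]   (s2,0)→(s1,_,L)
state=s1 head=5 tape=_1_1_[1]_   (s1,1)→(s2,1,R)
state=s2 head=6 tape=_1_1_1[_]
Cell 2 holds _ when M halts.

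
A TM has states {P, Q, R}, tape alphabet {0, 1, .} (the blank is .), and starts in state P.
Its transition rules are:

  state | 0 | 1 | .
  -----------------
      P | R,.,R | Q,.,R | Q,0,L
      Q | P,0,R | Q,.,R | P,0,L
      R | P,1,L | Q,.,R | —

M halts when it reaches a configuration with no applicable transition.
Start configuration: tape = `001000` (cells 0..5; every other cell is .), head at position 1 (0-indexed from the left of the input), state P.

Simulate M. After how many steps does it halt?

P | 0[0]1000..   read 0 → write ., move R, go to R
R | 0.[1]000..   read 1 → write ., move R, go to Q
Q | 0..[0]00..   read 0 → write 0, move R, go to P
P | 0..0[0]0..   read 0 → write ., move R, go to R
R | 0..0.[0]..   read 0 → write 1, move L, go to P
P | 0..0[.]1..   read . → write 0, move L, go to Q
Q | 0..[0]01..   read 0 → write 0, move R, go to P
P | 0..0[0]1..   read 0 → write ., move R, go to R
R | 0..0.[1]..   read 1 → write ., move R, go to Q
Q | 0..0..[.].   read . → write 0, move L, go to P
P | 0..0.[.]0.   read . → write 0, move L, go to Q
Q | 0..0[.]00.   read . → write 0, move L, go to P
P | 0..[0]000.   read 0 → write ., move R, go to R
R | 0...[0]00.   read 0 → write 1, move L, go to P
P | 0..[.]100.   read . → write 0, move L, go to Q
Q | 0.[.]0100.   read . → write 0, move L, go to P
P | 0[.]00100.   read . → write 0, move L, go to Q
Q | [0]000100.   read 0 → write 0, move R, go to P
P | 0[0]00100.   read 0 → write ., move R, go to R
R | 0.[0]0100.   read 0 → write 1, move L, go to P
P | 0[.]10100.   read . → write 0, move L, go to Q
Q | [0]010100.   read 0 → write 0, move R, go to P
P | 0[0]10100.   read 0 → write ., move R, go to R
R | 0.[1]0100.   read 1 → write ., move R, go to Q
Q | 0..[0]100.   read 0 → write 0, move R, go to P
P | 0..0[1]00.   read 1 → write ., move R, go to Q
Q | 0..0.[0]0.   read 0 → write 0, move R, go to P
P | 0..0.0[0].   read 0 → write ., move R, go to R
R | 0..0.0.[.]
M halts after 28 transitions.

28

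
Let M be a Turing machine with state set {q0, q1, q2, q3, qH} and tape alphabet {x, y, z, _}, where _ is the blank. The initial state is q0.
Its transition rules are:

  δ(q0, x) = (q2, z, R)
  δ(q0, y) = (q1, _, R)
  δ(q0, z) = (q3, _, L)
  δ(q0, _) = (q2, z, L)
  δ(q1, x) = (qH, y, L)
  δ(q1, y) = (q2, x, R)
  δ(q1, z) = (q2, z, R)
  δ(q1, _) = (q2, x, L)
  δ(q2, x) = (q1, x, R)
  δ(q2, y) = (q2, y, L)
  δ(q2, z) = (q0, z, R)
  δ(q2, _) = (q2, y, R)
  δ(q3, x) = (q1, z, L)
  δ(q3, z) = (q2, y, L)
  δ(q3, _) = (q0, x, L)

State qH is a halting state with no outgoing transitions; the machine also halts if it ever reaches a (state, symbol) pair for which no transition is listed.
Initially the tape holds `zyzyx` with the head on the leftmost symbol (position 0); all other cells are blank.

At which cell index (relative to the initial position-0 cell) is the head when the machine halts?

state=q0 head=0 tape=___[z]yzyx   (q0,z)→(q3,_,L)
state=q3 head=-1 tape=__[_]_yzyx   (q3,_)→(q0,x,L)
state=q0 head=-2 tape=_[_]x_yzyx   (q0,_)→(q2,z,L)
state=q2 head=-3 tape=[_]zx_yzyx   (q2,_)→(q2,y,R)
state=q2 head=-2 tape=y[z]x_yzyx   (q2,z)→(q0,z,R)
state=q0 head=-1 tape=yz[x]_yzyx   (q0,x)→(q2,z,R)
state=q2 head=0 tape=yzz[_]yzyx   (q2,_)→(q2,y,R)
state=q2 head=1 tape=yzzy[y]zyx   (q2,y)→(q2,y,L)
state=q2 head=0 tape=yzz[y]yzyx   (q2,y)→(q2,y,L)
state=q2 head=-1 tape=yz[z]yyzyx   (q2,z)→(q0,z,R)
state=q0 head=0 tape=yzz[y]yzyx   (q0,y)→(q1,_,R)
state=q1 head=1 tape=yzz_[y]zyx   (q1,y)→(q2,x,R)
state=q2 head=2 tape=yzz_x[z]yx   (q2,z)→(q0,z,R)
state=q0 head=3 tape=yzz_xz[y]x   (q0,y)→(q1,_,R)
state=q1 head=4 tape=yzz_xz_[x]   (q1,x)→(qH,y,L)
state=qH head=3 tape=yzz_xz[_]y
At halt the head is at cell 3.

3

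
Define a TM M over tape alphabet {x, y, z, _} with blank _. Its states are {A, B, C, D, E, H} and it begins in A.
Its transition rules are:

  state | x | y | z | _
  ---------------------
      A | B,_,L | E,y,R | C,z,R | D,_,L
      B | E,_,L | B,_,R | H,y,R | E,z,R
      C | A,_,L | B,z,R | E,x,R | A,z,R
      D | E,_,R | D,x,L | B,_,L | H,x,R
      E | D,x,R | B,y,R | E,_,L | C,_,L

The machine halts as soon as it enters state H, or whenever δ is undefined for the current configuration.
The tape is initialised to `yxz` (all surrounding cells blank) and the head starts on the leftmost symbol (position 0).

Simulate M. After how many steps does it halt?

A | [y]xz   read y → write y, move R, go to E
E | y[x]z   read x → write x, move R, go to D
D | yx[z]   read z → write _, move L, go to B
B | y[x]_   read x → write _, move L, go to E
E | [y]__   read y → write y, move R, go to B
B | y[_]_   read _ → write z, move R, go to E
E | yz[_]   read _ → write _, move L, go to C
C | y[z]_   read z → write x, move R, go to E
E | yx[_]   read _ → write _, move L, go to C
C | y[x]_   read x → write _, move L, go to A
A | [y]__   read y → write y, move R, go to E
E | y[_]_   read _ → write _, move L, go to C
C | [y]__   read y → write z, move R, go to B
B | z[_]_   read _ → write z, move R, go to E
E | zz[_]   read _ → write _, move L, go to C
C | z[z]_   read z → write x, move R, go to E
E | zx[_]   read _ → write _, move L, go to C
C | z[x]_   read x → write _, move L, go to A
A | [z]__   read z → write z, move R, go to C
C | z[_]_   read _ → write z, move R, go to A
A | zz[_]   read _ → write _, move L, go to D
D | z[z]_   read z → write _, move L, go to B
B | [z]__   read z → write y, move R, go to H
H | y[_]_
M halts after 23 transitions.

23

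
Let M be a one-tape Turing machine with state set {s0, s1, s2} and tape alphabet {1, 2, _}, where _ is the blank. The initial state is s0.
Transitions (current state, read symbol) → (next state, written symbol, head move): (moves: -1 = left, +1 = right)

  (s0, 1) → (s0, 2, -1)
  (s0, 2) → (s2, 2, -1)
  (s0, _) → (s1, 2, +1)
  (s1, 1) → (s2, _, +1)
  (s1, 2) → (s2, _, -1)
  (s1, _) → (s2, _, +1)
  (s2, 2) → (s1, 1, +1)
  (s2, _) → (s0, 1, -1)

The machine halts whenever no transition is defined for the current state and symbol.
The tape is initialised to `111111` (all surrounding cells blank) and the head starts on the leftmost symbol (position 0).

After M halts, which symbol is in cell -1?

s0 | _[1]11111   read 1 → write 2, move -1, go to s0
s0 | [_]211111   read _ → write 2, move +1, go to s1
s1 | 2[2]11111   read 2 → write _, move -1, go to s2
s2 | [2]_11111   read 2 → write 1, move +1, go to s1
s1 | 1[_]11111   read _ → write _, move +1, go to s2
s2 | 1_[1]1111
Cell -1 holds 1 when M halts.

1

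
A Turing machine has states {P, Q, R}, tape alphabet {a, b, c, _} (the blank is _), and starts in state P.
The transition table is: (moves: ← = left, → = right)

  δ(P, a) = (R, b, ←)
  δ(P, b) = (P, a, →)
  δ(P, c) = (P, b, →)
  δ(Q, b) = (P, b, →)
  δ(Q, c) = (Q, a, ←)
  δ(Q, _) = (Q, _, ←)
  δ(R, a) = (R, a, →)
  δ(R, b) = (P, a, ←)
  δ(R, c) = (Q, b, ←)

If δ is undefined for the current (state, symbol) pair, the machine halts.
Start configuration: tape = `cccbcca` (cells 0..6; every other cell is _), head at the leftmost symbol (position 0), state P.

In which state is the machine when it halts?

P

P | _[c]ccbcca   read c → write b, move →, go to P
P | _b[c]cbcca   read c → write b, move →, go to P
P | _bb[c]bcca   read c → write b, move →, go to P
P | _bbb[b]cca   read b → write a, move →, go to P
P | _bbba[c]ca   read c → write b, move →, go to P
P | _bbbab[c]a   read c → write b, move →, go to P
P | _bbbabb[a]   read a → write b, move ←, go to R
R | _bbbab[b]b   read b → write a, move ←, go to P
P | _bbba[b]ab   read b → write a, move →, go to P
P | _bbbaa[a]b   read a → write b, move ←, go to R
R | _bbba[a]bb   read a → write a, move →, go to R
R | _bbbaa[b]b   read b → write a, move ←, go to P
P | _bbba[a]ab   read a → write b, move ←, go to R
R | _bbb[a]bab   read a → write a, move →, go to R
R | _bbba[b]ab   read b → write a, move ←, go to P
P | _bbb[a]aab   read a → write b, move ←, go to R
R | _bb[b]baab   read b → write a, move ←, go to P
P | _b[b]abaab   read b → write a, move →, go to P
P | _ba[a]baab   read a → write b, move ←, go to R
R | _b[a]bbaab   read a → write a, move →, go to R
R | _ba[b]baab   read b → write a, move ←, go to P
P | _b[a]abaab   read a → write b, move ←, go to R
R | _[b]babaab   read b → write a, move ←, go to P
P | [_]ababaab
No transition is defined for (P, _); M halts in state P.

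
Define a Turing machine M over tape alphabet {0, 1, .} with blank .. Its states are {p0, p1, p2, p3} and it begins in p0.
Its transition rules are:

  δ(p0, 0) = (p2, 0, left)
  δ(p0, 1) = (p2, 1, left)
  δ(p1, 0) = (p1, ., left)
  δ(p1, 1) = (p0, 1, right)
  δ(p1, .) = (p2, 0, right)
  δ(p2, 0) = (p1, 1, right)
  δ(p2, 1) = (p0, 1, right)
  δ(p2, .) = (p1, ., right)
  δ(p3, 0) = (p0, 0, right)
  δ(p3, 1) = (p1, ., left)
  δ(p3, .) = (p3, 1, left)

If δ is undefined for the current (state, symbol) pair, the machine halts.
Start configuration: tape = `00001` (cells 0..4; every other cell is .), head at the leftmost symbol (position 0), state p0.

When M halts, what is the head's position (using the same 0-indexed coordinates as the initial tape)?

p0 | .[0]0001.   read 0 → write 0, move left, go to p2
p2 | [.]00001.   read . → write ., move right, go to p1
p1 | .[0]0001.   read 0 → write ., move left, go to p1
p1 | [.].0001.   read . → write 0, move right, go to p2
p2 | 0[.]0001.   read . → write ., move right, go to p1
p1 | 0.[0]001.   read 0 → write ., move left, go to p1
p1 | 0[.].001.   read . → write 0, move right, go to p2
p2 | 00[.]001.   read . → write ., move right, go to p1
p1 | 00.[0]01.   read 0 → write ., move left, go to p1
p1 | 00[.].01.   read . → write 0, move right, go to p2
p2 | 000[.]01.   read . → write ., move right, go to p1
p1 | 000.[0]1.   read 0 → write ., move left, go to p1
p1 | 000[.].1.   read . → write 0, move right, go to p2
p2 | 0000[.]1.   read . → write ., move right, go to p1
p1 | 0000.[1].   read 1 → write 1, move right, go to p0
p0 | 0000.1[.]
At halt the head is at cell 5.

5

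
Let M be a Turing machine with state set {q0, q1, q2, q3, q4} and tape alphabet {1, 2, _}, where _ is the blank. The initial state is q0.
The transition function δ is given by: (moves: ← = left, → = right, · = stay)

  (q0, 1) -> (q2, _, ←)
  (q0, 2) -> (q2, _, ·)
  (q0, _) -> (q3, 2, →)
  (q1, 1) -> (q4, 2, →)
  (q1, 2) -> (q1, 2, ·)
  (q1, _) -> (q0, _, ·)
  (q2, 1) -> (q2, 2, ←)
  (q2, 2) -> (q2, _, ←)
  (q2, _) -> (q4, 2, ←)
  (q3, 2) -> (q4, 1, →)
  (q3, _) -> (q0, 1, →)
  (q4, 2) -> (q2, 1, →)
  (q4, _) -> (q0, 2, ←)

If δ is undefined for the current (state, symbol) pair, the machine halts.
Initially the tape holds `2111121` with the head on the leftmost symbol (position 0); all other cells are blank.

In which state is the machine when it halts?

q4

q0 | _____[2]111121   read 2 → write _, move ·, go to q2
q2 | _____[_]111121   read _ → write 2, move ←, go to q4
q4 | ____[_]2111121   read _ → write 2, move ←, go to q0
q0 | ___[_]22111121   read _ → write 2, move →, go to q3
q3 | ___2[2]2111121   read 2 → write 1, move →, go to q4
q4 | ___21[2]111121   read 2 → write 1, move →, go to q2
q2 | ___211[1]11121   read 1 → write 2, move ←, go to q2
q2 | ___21[1]211121   read 1 → write 2, move ←, go to q2
q2 | ___2[1]2211121   read 1 → write 2, move ←, go to q2
q2 | ___[2]22211121   read 2 → write _, move ←, go to q2
q2 | __[_]_22211121   read _ → write 2, move ←, go to q4
q4 | _[_]2_22211121   read _ → write 2, move ←, go to q0
q0 | [_]22_22211121   read _ → write 2, move →, go to q3
q3 | 2[2]2_22211121   read 2 → write 1, move →, go to q4
q4 | 21[2]_22211121   read 2 → write 1, move →, go to q2
q2 | 211[_]22211121   read _ → write 2, move ←, go to q4
q4 | 21[1]222211121
No transition is defined for (q4, 1); M halts in state q4.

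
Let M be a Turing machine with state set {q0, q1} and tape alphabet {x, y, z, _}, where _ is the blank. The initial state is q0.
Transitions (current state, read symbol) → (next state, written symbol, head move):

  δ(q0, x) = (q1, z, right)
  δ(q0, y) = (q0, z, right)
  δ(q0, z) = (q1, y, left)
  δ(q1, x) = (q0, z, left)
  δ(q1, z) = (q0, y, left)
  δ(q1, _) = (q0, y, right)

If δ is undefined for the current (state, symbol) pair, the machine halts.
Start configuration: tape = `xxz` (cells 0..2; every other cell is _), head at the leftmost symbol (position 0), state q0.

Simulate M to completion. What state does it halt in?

q0 | __[x]xz   read x → write z, move right, go to q1
q1 | __z[x]z   read x → write z, move left, go to q0
q0 | __[z]zz   read z → write y, move left, go to q1
q1 | _[_]yzz   read _ → write y, move right, go to q0
q0 | _y[y]zz   read y → write z, move right, go to q0
q0 | _yz[z]z   read z → write y, move left, go to q1
q1 | _y[z]yz   read z → write y, move left, go to q0
q0 | _[y]yyz   read y → write z, move right, go to q0
q0 | _z[y]yz   read y → write z, move right, go to q0
q0 | _zz[y]z   read y → write z, move right, go to q0
q0 | _zzz[z]   read z → write y, move left, go to q1
q1 | _zz[z]y   read z → write y, move left, go to q0
q0 | _z[z]yy   read z → write y, move left, go to q1
q1 | _[z]yyy   read z → write y, move left, go to q0
q0 | [_]yyyy
No transition is defined for (q0, _); M halts in state q0.

q0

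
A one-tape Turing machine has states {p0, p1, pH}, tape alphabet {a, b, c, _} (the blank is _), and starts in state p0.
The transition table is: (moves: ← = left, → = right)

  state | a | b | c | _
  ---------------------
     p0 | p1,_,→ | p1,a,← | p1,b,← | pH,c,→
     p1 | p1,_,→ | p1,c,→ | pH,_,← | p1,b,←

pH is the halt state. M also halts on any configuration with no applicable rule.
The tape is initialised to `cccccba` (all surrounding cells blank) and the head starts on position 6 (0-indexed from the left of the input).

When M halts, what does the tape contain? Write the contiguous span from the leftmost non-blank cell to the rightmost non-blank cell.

ccccccc_b

p0 | cccccb[a]__   read a → write _, move →, go to p1
p1 | cccccb_[_]_   read _ → write b, move ←, go to p1
p1 | cccccb[_]b_   read _ → write b, move ←, go to p1
p1 | ccccc[b]bb_   read b → write c, move →, go to p1
p1 | cccccc[b]b_   read b → write c, move →, go to p1
p1 | ccccccc[b]_   read b → write c, move →, go to p1
p1 | cccccccc[_]   read _ → write b, move ←, go to p1
p1 | ccccccc[c]b   read c → write _, move ←, go to pH
pH | cccccc[c]_b
The non-blank tape span at halt is ccccccc_b.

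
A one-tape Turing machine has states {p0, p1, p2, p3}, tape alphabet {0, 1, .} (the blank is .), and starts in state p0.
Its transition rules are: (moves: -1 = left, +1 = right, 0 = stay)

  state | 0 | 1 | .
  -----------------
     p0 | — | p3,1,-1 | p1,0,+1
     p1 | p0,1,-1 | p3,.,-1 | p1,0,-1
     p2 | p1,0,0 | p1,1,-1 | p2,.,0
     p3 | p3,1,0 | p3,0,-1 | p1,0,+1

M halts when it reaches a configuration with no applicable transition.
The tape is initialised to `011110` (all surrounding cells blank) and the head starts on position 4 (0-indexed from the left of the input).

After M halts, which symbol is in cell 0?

1

p0 | .0111[1]0   read 1 → write 1, move -1, go to p3
p3 | .011[1]10   read 1 → write 0, move -1, go to p3
p3 | .01[1]010   read 1 → write 0, move -1, go to p3
p3 | .0[1]0010   read 1 → write 0, move -1, go to p3
p3 | .[0]00010   read 0 → write 1, move 0, go to p3
p3 | .[1]00010   read 1 → write 0, move -1, go to p3
p3 | [.]000010   read . → write 0, move +1, go to p1
p1 | 0[0]00010   read 0 → write 1, move -1, go to p0
p0 | [0]100010
Cell 0 holds 1 when M halts.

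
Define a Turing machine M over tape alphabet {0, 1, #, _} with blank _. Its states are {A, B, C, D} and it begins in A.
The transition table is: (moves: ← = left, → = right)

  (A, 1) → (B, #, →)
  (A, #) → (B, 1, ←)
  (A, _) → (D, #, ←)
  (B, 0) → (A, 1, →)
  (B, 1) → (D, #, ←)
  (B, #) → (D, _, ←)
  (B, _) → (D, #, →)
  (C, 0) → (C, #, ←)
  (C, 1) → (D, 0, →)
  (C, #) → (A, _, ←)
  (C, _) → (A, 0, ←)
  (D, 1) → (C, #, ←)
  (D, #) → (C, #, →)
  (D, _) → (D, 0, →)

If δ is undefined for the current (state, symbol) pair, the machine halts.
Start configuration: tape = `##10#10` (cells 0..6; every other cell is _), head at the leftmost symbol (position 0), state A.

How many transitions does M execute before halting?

26

state=A head=0 tape=____[#]#10#10   (A,#)→(B,1,←)
state=B head=-1 tape=___[_]1#10#10   (B,_)→(D,#,→)
state=D head=0 tape=___#[1]#10#10   (D,1)→(C,#,←)
state=C head=-1 tape=___[#]##10#10   (C,#)→(A,_,←)
state=A head=-2 tape=__[_]_##10#10   (A,_)→(D,#,←)
state=D head=-3 tape=_[_]#_##10#10   (D,_)→(D,0,→)
state=D head=-2 tape=_0[#]_##10#10   (D,#)→(C,#,→)
state=C head=-1 tape=_0#[_]##10#10   (C,_)→(A,0,←)
state=A head=-2 tape=_0[#]0##10#10   (A,#)→(B,1,←)
state=B head=-3 tape=_[0]10##10#10   (B,0)→(A,1,→)
state=A head=-2 tape=_1[1]0##10#10   (A,1)→(B,#,→)
state=B head=-1 tape=_1#[0]##10#10   (B,0)→(A,1,→)
state=A head=0 tape=_1#1[#]#10#10   (A,#)→(B,1,←)
state=B head=-1 tape=_1#[1]1#10#10   (B,1)→(D,#,←)
state=D head=-2 tape=_1[#]#1#10#10   (D,#)→(C,#,→)
state=C head=-1 tape=_1#[#]1#10#10   (C,#)→(A,_,←)
state=A head=-2 tape=_1[#]_1#10#10   (A,#)→(B,1,←)
state=B head=-3 tape=_[1]1_1#10#10   (B,1)→(D,#,←)
state=D head=-4 tape=[_]#1_1#10#10   (D,_)→(D,0,→)
state=D head=-3 tape=0[#]1_1#10#10   (D,#)→(C,#,→)
state=C head=-2 tape=0#[1]_1#10#10   (C,1)→(D,0,→)
state=D head=-1 tape=0#0[_]1#10#10   (D,_)→(D,0,→)
state=D head=0 tape=0#00[1]#10#10   (D,1)→(C,#,←)
state=C head=-1 tape=0#0[0]##10#10   (C,0)→(C,#,←)
state=C head=-2 tape=0#[0]###10#10   (C,0)→(C,#,←)
state=C head=-3 tape=0[#]####10#10   (C,#)→(A,_,←)
state=A head=-4 tape=[0]_####10#10
M halts after 26 transitions.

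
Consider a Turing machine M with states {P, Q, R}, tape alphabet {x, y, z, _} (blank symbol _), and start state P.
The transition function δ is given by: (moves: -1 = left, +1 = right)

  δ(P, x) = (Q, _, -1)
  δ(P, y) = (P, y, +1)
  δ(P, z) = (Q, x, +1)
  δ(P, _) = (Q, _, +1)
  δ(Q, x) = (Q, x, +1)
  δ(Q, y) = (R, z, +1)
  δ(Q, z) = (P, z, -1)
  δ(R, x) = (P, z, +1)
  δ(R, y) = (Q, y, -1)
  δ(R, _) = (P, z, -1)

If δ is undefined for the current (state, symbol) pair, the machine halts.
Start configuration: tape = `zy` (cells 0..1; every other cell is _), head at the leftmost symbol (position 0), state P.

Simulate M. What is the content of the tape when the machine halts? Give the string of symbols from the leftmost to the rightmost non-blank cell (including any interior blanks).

x_z

state=P head=0 tape=[z]y_   (P,z)→(Q,x,+1)
state=Q head=1 tape=x[y]_   (Q,y)→(R,z,+1)
state=R head=2 tape=xz[_]   (R,_)→(P,z,-1)
state=P head=1 tape=x[z]z   (P,z)→(Q,x,+1)
state=Q head=2 tape=xx[z]   (Q,z)→(P,z,-1)
state=P head=1 tape=x[x]z   (P,x)→(Q,_,-1)
state=Q head=0 tape=[x]_z   (Q,x)→(Q,x,+1)
state=Q head=1 tape=x[_]z
The non-blank tape span at halt is x_z.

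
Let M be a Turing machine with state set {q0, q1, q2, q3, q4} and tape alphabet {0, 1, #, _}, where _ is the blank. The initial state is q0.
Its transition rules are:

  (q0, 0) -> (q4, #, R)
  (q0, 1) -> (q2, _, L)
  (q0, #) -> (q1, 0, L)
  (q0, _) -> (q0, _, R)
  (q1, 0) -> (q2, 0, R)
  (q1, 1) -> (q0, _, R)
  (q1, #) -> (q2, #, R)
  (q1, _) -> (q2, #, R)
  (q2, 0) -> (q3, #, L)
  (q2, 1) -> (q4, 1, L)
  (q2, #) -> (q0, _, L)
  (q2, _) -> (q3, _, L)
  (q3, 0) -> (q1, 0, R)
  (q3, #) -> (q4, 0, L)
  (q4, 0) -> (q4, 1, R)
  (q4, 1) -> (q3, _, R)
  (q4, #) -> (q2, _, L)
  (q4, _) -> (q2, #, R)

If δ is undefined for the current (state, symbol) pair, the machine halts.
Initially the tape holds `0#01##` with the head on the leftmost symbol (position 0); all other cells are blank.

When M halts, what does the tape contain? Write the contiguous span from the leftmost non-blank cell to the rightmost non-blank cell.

0##

state=q0 head=0 tape=_[0]#01##   (q0,0)→(q4,#,R)
state=q4 head=1 tape=_#[#]01##   (q4,#)→(q2,_,L)
state=q2 head=0 tape=_[#]_01##   (q2,#)→(q0,_,L)
state=q0 head=-1 tape=[_]__01##   (q0,_)→(q0,_,R)
state=q0 head=0 tape=_[_]_01##   (q0,_)→(q0,_,R)
state=q0 head=1 tape=__[_]01##   (q0,_)→(q0,_,R)
state=q0 head=2 tape=___[0]1##   (q0,0)→(q4,#,R)
state=q4 head=3 tape=___#[1]##   (q4,1)→(q3,_,R)
state=q3 head=4 tape=___#_[#]#   (q3,#)→(q4,0,L)
state=q4 head=3 tape=___#[_]0#   (q4,_)→(q2,#,R)
state=q2 head=4 tape=___##[0]#   (q2,0)→(q3,#,L)
state=q3 head=3 tape=___#[#]##   (q3,#)→(q4,0,L)
state=q4 head=2 tape=___[#]0##   (q4,#)→(q2,_,L)
state=q2 head=1 tape=__[_]_0##   (q2,_)→(q3,_,L)
state=q3 head=0 tape=_[_]__0##
The non-blank tape span at halt is 0##.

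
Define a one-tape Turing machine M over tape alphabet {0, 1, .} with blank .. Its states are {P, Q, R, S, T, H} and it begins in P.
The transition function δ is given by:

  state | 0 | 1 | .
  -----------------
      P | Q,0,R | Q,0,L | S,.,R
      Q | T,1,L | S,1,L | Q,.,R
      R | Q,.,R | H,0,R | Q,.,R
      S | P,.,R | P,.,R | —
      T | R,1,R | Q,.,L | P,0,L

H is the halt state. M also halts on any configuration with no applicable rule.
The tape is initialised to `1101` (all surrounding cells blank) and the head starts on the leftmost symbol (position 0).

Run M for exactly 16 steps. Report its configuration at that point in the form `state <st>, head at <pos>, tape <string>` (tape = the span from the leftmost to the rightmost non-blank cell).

state=P head=0 tape=..[1]101   (P,1)→(Q,0,L)
state=Q head=-1 tape=.[.]0101   (Q,.)→(Q,.,R)
state=Q head=0 tape=..[0]101   (Q,0)→(T,1,L)
state=T head=-1 tape=.[.]1101   (T,.)→(P,0,L)
state=P head=-2 tape=[.]01101   (P,.)→(S,.,R)
state=S head=-1 tape=.[0]1101   (S,0)→(P,.,R)
state=P head=0 tape=..[1]101   (P,1)→(Q,0,L)
state=Q head=-1 tape=.[.]0101   (Q,.)→(Q,.,R)
state=Q head=0 tape=..[0]101   (Q,0)→(T,1,L)
state=T head=-1 tape=.[.]1101   (T,.)→(P,0,L)
state=P head=-2 tape=[.]01101   (P,.)→(S,.,R)
state=S head=-1 tape=.[0]1101   (S,0)→(P,.,R)
state=P head=0 tape=..[1]101   (P,1)→(Q,0,L)
state=Q head=-1 tape=.[.]0101   (Q,.)→(Q,.,R)
state=Q head=0 tape=..[0]101   (Q,0)→(T,1,L)
state=T head=-1 tape=.[.]1101   (T,.)→(P,0,L)
state=P head=-2 tape=[.]01101
After 16 steps: state P, head at -2, tape 01101.

state P, head at -2, tape 01101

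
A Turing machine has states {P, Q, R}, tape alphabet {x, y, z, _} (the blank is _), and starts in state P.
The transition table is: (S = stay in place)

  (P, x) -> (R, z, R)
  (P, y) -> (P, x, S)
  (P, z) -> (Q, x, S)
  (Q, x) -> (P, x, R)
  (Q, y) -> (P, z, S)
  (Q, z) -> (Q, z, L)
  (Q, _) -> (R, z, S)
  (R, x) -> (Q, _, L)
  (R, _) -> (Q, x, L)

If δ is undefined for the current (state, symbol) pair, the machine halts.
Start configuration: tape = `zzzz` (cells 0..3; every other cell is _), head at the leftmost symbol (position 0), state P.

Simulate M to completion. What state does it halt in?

P | [z]zzz_   read z → write x, move S, go to Q
Q | [x]zzz_   read x → write x, move R, go to P
P | x[z]zz_   read z → write x, move S, go to Q
Q | x[x]zz_   read x → write x, move R, go to P
P | xx[z]z_   read z → write x, move S, go to Q
Q | xx[x]z_   read x → write x, move R, go to P
P | xxx[z]_   read z → write x, move S, go to Q
Q | xxx[x]_   read x → write x, move R, go to P
P | xxxx[_]
No transition is defined for (P, _); M halts in state P.

P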